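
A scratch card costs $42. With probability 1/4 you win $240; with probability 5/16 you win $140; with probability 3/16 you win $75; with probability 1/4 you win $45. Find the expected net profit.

87.0625

E[payout] = 240·1/4 + 140·5/16 + 75·3/16 + 45·1/4
 = 60 + 175/4 + 225/16 + 45/4
 = 2065/16
Net = 2065/16 - 42 = 1393/16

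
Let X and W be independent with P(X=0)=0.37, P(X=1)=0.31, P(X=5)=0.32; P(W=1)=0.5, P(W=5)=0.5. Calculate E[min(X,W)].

1.27

E[min(X,W)] = Σ_x Σ_w min(x,w) · P(X=x)P(W=w)
 = 0·0.185 + 0·0.185 + 1·0.155 + 1·0.155 + 1·0.16 + 5·0.16
 = 0 + 0 + 0.155 + 0.155 + 0.16 + 0.8
 = 1.27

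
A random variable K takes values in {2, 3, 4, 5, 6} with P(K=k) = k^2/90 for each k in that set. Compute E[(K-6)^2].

2.6

E[(K-6)^2] = Σ (k-6)^2·P(K=k)
 = 16·2/45 + 9·1/10 + 4·8/45 + 1·5/18 + 0·2/5
 = 32/45 + 9/10 + 32/45 + 5/18 + 0
 = 13/5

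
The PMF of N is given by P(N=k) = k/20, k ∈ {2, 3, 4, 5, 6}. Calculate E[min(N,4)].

E[min(N,4)] = Σ min(n,4)·P(N=n)
 = 2·1/10 + 3·3/20 + 4·1/5 + 4·1/4 + 4·3/10
 = 1/5 + 9/20 + 4/5 + 1 + 6/5
 = 73/20

3.65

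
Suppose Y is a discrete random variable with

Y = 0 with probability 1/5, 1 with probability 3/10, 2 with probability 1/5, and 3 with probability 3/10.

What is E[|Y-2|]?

1

E[|Y-2|] = Σ |y-2|·P(Y=y)
 = 2·1/5 + 1·3/10 + 0·1/5 + 1·3/10
 = 2/5 + 3/10 + 0 + 3/10
 = 1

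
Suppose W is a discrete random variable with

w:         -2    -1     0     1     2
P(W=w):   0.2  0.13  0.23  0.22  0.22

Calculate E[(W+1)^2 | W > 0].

6.5

P(W > 0) = 0.22 + 0.22 = 0.44.
E[(W+1)^2 | W > 0] = [4·0.22 + 9·0.22] / 0.44
 = 2.86 / 0.44
 = 13/2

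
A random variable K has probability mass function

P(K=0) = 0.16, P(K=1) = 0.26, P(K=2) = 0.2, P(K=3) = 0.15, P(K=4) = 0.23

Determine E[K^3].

20.63

E[K^3] = Σ k^3·P(K=k)
 = 0·0.16 + 1·0.26 + 8·0.2 + 27·0.15 + 64·0.23
 = 0 + 0.26 + 1.6 + 4.05 + 14.72
 = 20.63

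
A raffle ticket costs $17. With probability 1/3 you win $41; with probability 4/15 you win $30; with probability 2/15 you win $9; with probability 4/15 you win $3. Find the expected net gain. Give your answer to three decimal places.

E[payout] = 41·1/3 + 30·4/15 + 9·2/15 + 3·4/15
 = 41/3 + 8 + 6/5 + 4/5
 = 71/3
Net = 71/3 - 17 = 20/3

6.667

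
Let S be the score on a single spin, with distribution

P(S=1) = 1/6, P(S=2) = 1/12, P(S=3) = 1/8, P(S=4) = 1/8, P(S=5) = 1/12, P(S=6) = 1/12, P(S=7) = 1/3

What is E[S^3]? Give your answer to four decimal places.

154.9583

E[S^3] = Σ s^3·P(S=s)
 = 1·1/6 + 8·1/12 + 27·1/8 + 64·1/8 + 125·1/12 + 216·1/12 + 343·1/3
 = 1/6 + 2/3 + 27/8 + 8 + 125/12 + 18 + 343/3
 = 3719/24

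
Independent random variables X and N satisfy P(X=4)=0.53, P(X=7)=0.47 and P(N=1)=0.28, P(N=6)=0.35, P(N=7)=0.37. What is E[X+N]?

E[X+N] = Σ_x Σ_n (x+n) · P(X=x)P(N=n)
 = 5·0.1484 + 10·0.1855 + 11·0.1961 + 8·0.1316 + 13·0.1645 + 14·0.1739
 = 0.742 + 1.855 + 2.1571 + 1.0528 + 2.1385 + 2.4346
 = 10.38

10.38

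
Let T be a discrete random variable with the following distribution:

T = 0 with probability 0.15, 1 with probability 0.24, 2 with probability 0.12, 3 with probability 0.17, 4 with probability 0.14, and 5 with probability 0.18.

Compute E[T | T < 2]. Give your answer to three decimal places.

P(T < 2) = 0.15 + 0.24 = 0.39.
E[T | T < 2] = [0·0.15 + 1·0.24] / 0.39
 = 0.24 / 0.39
 = 8/13

0.615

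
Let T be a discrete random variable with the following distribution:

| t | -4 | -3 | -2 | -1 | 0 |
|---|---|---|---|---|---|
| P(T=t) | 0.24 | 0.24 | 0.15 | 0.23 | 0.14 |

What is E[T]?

-2.21

E[T] = Σ t·P(T=t)
 = (-4)·0.24 + (-3)·0.24 + (-2)·0.15 + (-1)·0.23 + 0·0.14
 = (-0.96) + (-0.72) + (-0.3) + (-0.23) + 0
 = -2.21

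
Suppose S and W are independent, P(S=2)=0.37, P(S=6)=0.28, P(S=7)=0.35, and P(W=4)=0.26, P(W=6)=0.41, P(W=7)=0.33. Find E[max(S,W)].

E[max(S,W)] = Σ_s Σ_w max(s,w) · P(S=s)P(W=w)
 = 4·0.0962 + 6·0.1517 + 7·0.1221 + 6·0.0728 + 6·0.1148 + 7·0.0924 + 7·0.091 + 7·0.1435 + 7·0.1155
 = 0.3848 + 0.9102 + 0.8547 + 0.4368 + 0.6888 + 0.6468 + 0.637 + 1.0045 + 0.8085
 = 6.3721

6.3721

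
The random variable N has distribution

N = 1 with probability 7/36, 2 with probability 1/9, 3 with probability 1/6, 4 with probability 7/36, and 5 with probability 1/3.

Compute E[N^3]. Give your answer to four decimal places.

E[N^3] = Σ n^3·P(N=n)
 = 1·7/36 + 8·1/9 + 27·1/6 + 64·7/36 + 125·1/3
 = 7/36 + 8/9 + 9/2 + 112/9 + 125/3
 = 2149/36

59.6944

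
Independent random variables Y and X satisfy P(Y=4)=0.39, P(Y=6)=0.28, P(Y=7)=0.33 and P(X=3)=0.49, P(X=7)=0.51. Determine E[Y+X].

10.59

E[Y+X] = Σ_y Σ_x (y+x) · P(Y=y)P(X=x)
 = 7·0.1911 + 11·0.1989 + 9·0.1372 + 13·0.1428 + 10·0.1617 + 14·0.1683
 = 1.3377 + 2.1879 + 1.2348 + 1.8564 + 1.617 + 2.3562
 = 10.59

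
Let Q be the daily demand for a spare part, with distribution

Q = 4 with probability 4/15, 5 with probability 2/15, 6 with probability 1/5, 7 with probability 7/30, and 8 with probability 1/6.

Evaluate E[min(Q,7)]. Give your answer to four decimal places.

5.7333

E[min(Q,7)] = Σ min(q,7)·P(Q=q)
 = 4·4/15 + 5·2/15 + 6·1/5 + 7·7/30 + 7·1/6
 = 16/15 + 2/3 + 6/5 + 49/30 + 7/6
 = 86/15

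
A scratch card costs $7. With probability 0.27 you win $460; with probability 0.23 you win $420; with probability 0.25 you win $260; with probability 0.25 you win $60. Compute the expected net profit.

E[payout] = 460·0.27 + 420·0.23 + 260·0.25 + 60·0.25
 = 124.2 + 96.6 + 65 + 15
 = 300.8
Net = 300.8 - 7 = 293.8

293.8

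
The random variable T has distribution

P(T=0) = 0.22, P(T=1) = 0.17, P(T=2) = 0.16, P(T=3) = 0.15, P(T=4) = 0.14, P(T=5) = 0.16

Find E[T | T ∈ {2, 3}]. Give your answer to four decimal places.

2.4839

P(T ∈ {2, 3}) = 0.16 + 0.15 = 0.31.
E[T | T ∈ {2, 3}] = [2·0.16 + 3·0.15] / 0.31
 = 0.77 / 0.31
 = 77/31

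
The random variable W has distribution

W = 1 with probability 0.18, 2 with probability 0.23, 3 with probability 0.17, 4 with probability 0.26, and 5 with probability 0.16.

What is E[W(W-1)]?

E[W(W-1)] = Σ w(w-1)·P(W=w)
 = 0·0.18 + 2·0.23 + 6·0.17 + 12·0.26 + 20·0.16
 = 0 + 0.46 + 1.02 + 3.12 + 3.2
 = 7.8

7.8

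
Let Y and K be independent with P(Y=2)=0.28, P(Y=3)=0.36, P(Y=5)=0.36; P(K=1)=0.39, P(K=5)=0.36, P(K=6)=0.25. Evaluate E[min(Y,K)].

E[min(Y,K)] = Σ_y Σ_k min(y,k) · P(Y=y)P(K=k)
 = 1·0.1092 + 2·0.1008 + 2·0.07 + 1·0.1404 + 3·0.1296 + 3·0.09 + 1·0.1404 + 5·0.1296 + 5·0.09
 = 0.1092 + 0.2016 + 0.14 + 0.1404 + 0.3888 + 0.27 + 0.1404 + 0.648 + 0.45
 = 2.4884

2.4884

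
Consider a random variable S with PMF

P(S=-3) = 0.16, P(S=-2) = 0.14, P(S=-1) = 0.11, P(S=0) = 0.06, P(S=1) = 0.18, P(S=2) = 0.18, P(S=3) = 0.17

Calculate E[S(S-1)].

E[S(S-1)] = Σ s(s-1)·P(S=s)
 = 12·0.16 + 6·0.14 + 2·0.11 + 0·0.06 + 0·0.18 + 2·0.18 + 6·0.17
 = 1.92 + 0.84 + 0.22 + 0 + 0 + 0.36 + 1.02
 = 4.36

4.36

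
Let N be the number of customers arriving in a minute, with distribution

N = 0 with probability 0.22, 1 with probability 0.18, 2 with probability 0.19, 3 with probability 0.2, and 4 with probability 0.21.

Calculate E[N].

E[N] = Σ n·P(N=n)
 = 0·0.22 + 1·0.18 + 2·0.19 + 3·0.2 + 4·0.21
 = 0 + 0.18 + 0.38 + 0.6 + 0.84
 = 2

2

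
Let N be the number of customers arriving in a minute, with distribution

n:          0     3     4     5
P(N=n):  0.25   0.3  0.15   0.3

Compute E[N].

E[N] = Σ n·P(N=n)
 = 0·0.25 + 3·0.3 + 4·0.15 + 5·0.3
 = 0 + 0.9 + 0.6 + 1.5
 = 3

3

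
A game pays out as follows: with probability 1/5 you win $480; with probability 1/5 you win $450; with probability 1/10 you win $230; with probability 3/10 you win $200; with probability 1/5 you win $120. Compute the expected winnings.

E[payout] = 480·1/5 + 450·1/5 + 230·1/10 + 200·3/10 + 120·1/5
 = 96 + 90 + 23 + 60 + 24
 = 293

293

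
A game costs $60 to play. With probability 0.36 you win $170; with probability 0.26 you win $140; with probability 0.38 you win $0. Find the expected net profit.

E[payout] = 170·0.36 + 140·0.26 + 0·0.38
 = 61.2 + 36.4 + 0
 = 97.6
Net = 97.6 - 60 = 37.6

37.6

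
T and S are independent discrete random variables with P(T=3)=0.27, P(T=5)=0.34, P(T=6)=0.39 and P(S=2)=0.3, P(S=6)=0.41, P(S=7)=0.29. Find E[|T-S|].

1.95

E[|T-S|] = Σ_t Σ_s |t-s| · P(T=t)P(S=s)
 = 1·0.081 + 3·0.1107 + 4·0.0783 + 3·0.102 + 1·0.1394 + 2·0.0986 + 4·0.117 + 0·0.1599 + 1·0.1131
 = 0.081 + 0.3321 + 0.3132 + 0.306 + 0.1394 + 0.1972 + 0.468 + 0 + 0.1131
 = 1.95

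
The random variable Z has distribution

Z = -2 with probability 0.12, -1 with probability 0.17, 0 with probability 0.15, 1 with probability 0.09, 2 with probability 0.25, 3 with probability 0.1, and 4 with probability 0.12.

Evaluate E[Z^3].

11.34

E[Z^3] = Σ z^3·P(Z=z)
 = (-8)·0.12 + (-1)·0.17 + 0·0.15 + 1·0.09 + 8·0.25 + 27·0.1 + 64·0.12
 = (-0.96) + (-0.17) + 0 + 0.09 + 2 + 2.7 + 7.68
 = 11.34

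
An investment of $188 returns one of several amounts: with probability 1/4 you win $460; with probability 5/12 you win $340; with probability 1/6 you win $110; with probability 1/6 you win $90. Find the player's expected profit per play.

102

E[payout] = 460·1/4 + 340·5/12 + 110·1/6 + 90·1/6
 = 115 + 425/3 + 55/3 + 15
 = 290
Net = 290 - 188 = 102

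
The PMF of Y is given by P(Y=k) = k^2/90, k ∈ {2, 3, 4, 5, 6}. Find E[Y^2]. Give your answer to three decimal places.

E[Y^2] = Σ y^2·P(Y=y)
 = 4·2/45 + 9·1/10 + 16·8/45 + 25·5/18 + 36·2/5
 = 8/45 + 9/10 + 128/45 + 125/18 + 72/5
 = 379/15

25.267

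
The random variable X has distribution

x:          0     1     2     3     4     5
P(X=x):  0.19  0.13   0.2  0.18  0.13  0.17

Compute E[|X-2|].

1.46

E[|X-2|] = Σ |x-2|·P(X=x)
 = 2·0.19 + 1·0.13 + 0·0.2 + 1·0.18 + 2·0.13 + 3·0.17
 = 0.38 + 0.13 + 0 + 0.18 + 0.26 + 0.51
 = 1.46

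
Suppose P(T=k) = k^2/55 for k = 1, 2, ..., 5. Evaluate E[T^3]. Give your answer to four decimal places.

E[T^3] = Σ t^3·P(T=t)
 = 1·1/55 + 8·4/55 + 27·9/55 + 64·16/55 + 125·5/11
 = 1/55 + 32/55 + 243/55 + 1024/55 + 625/11
 = 885/11

80.4545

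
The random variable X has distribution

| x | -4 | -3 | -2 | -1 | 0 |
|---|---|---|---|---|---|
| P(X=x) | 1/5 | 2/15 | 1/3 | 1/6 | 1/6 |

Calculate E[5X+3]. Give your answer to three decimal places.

-7.167

E[5X+3] = Σ (5x+3)·P(X=x)
 = (-17)·1/5 + (-12)·2/15 + (-7)·1/3 + (-2)·1/6 + 3·1/6
 = (-17/5) + (-8/5) + (-7/3) + (-1/3) + 1/2
 = -43/6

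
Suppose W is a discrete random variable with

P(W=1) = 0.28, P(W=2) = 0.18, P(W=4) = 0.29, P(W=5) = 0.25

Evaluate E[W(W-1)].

E[W(W-1)] = Σ w(w-1)·P(W=w)
 = 0·0.28 + 2·0.18 + 12·0.29 + 20·0.25
 = 0 + 0.36 + 3.48 + 5
 = 8.84

8.84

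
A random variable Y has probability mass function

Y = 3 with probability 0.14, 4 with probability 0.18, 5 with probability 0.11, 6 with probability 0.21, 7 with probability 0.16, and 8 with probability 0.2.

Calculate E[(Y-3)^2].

10.07

E[(Y-3)^2] = Σ (y-3)^2·P(Y=y)
 = 0·0.14 + 1·0.18 + 4·0.11 + 9·0.21 + 16·0.16 + 25·0.2
 = 0 + 0.18 + 0.44 + 1.89 + 2.56 + 5
 = 10.07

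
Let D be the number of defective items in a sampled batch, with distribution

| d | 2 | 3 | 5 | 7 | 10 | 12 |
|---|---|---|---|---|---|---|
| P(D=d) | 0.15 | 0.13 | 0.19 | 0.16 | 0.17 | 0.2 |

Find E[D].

E[D] = Σ d·P(D=d)
 = 2·0.15 + 3·0.13 + 5·0.19 + 7·0.16 + 10·0.17 + 12·0.2
 = 0.3 + 0.39 + 0.95 + 1.12 + 1.7 + 2.4
 = 6.86

6.86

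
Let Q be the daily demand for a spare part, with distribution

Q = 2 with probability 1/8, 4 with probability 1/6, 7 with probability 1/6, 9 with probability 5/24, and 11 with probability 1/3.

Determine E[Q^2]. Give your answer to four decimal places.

E[Q^2] = Σ q^2·P(Q=q)
 = 4·1/8 + 16·1/6 + 49·1/6 + 81·5/24 + 121·1/3
 = 1/2 + 8/3 + 49/6 + 135/8 + 121/3
 = 1645/24

68.5417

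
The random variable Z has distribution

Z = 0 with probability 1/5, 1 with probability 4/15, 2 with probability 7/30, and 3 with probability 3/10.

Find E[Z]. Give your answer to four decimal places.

1.6333

E[Z] = Σ z·P(Z=z)
 = 0·1/5 + 1·4/15 + 2·7/30 + 3·3/10
 = 0 + 4/15 + 7/15 + 9/10
 = 49/30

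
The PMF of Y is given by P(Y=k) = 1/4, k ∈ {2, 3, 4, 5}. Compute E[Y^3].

56

E[Y^3] = Σ y^3·P(Y=y)
 = 8·1/4 + 27·1/4 + 64·1/4 + 125·1/4
 = 2 + 27/4 + 16 + 125/4
 = 56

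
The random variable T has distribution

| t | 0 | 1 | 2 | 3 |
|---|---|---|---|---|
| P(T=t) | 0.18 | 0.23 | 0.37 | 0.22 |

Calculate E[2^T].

E[2^T] = Σ 2^t·P(T=t)
 = 1·0.18 + 2·0.23 + 4·0.37 + 8·0.22
 = 0.18 + 0.46 + 1.48 + 1.76
 = 3.88

3.88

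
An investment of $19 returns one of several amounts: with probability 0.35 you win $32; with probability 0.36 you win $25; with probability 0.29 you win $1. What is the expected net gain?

E[payout] = 32·0.35 + 25·0.36 + 1·0.29
 = 11.2 + 9 + 0.29
 = 20.49
Net = 20.49 - 19 = 1.49

1.49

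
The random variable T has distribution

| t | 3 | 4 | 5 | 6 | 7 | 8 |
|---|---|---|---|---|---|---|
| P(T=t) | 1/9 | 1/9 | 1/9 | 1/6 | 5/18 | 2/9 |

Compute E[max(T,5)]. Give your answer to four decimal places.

E[max(T,5)] = Σ max(t,5)·P(T=t)
 = 5·1/9 + 5·1/9 + 5·1/9 + 6·1/6 + 7·5/18 + 8·2/9
 = 5/9 + 5/9 + 5/9 + 1 + 35/18 + 16/9
 = 115/18

6.3889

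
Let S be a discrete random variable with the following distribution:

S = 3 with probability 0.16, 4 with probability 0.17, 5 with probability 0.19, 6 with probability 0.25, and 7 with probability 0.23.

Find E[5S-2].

24.1

E[5S-2] = Σ (5s-2)·P(S=s)
 = 13·0.16 + 18·0.17 + 23·0.19 + 28·0.25 + 33·0.23
 = 2.08 + 3.06 + 4.37 + 7 + 7.59
 = 24.1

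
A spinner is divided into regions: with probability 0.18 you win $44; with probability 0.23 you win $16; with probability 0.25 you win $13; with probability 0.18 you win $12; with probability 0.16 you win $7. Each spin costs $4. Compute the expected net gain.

E[payout] = 44·0.18 + 16·0.23 + 13·0.25 + 12·0.18 + 7·0.16
 = 7.92 + 3.68 + 3.25 + 2.16 + 1.12
 = 18.13
Net = 18.13 - 4 = 14.13

14.13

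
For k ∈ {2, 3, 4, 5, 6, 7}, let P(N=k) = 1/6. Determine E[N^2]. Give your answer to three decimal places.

23.167

E[N^2] = Σ n^2·P(N=n)
 = 4·1/6 + 9·1/6 + 16·1/6 + 25·1/6 + 36·1/6 + 49·1/6
 = 2/3 + 3/2 + 8/3 + 25/6 + 6 + 49/6
 = 139/6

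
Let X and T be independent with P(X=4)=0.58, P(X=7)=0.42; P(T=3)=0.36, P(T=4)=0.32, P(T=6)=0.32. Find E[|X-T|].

1.7224

E[|X-T|] = Σ_x Σ_t |x-t| · P(X=x)P(T=t)
 = 1·0.2088 + 0·0.1856 + 2·0.1856 + 4·0.1512 + 3·0.1344 + 1·0.1344
 = 0.2088 + 0 + 0.3712 + 0.6048 + 0.4032 + 0.1344
 = 1.7224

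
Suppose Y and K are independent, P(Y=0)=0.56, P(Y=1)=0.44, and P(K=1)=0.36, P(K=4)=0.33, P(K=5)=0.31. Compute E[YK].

1.4212

E[YK] = Σ_y Σ_k yk · P(Y=y)P(K=k)
 = 0·0.2016 + 0·0.1848 + 0·0.1736 + 1·0.1584 + 4·0.1452 + 5·0.1364
 = 0 + 0 + 0 + 0.1584 + 0.5808 + 0.682
 = 1.4212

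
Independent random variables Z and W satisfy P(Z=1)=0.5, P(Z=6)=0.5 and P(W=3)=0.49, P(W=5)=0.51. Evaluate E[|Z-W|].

2.5

E[|Z-W|] = Σ_z Σ_w |z-w| · P(Z=z)P(W=w)
 = 2·0.245 + 4·0.255 + 3·0.245 + 1·0.255
 = 0.49 + 1.02 + 0.735 + 0.255
 = 2.5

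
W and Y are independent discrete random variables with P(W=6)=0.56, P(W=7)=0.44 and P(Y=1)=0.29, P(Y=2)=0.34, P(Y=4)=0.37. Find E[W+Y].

8.89

E[W+Y] = Σ_w Σ_y (w+y) · P(W=w)P(Y=y)
 = 7·0.1624 + 8·0.1904 + 10·0.2072 + 8·0.1276 + 9·0.1496 + 11·0.1628
 = 1.1368 + 1.5232 + 2.072 + 1.0208 + 1.3464 + 1.7908
 = 8.89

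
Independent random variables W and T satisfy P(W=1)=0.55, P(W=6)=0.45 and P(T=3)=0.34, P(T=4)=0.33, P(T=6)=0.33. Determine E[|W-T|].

2.582

E[|W-T|] = Σ_w Σ_t |w-t| · P(W=w)P(T=t)
 = 2·0.187 + 3·0.1815 + 5·0.1815 + 3·0.153 + 2·0.1485 + 0·0.1485
 = 0.374 + 0.5445 + 0.9075 + 0.459 + 0.297 + 0
 = 2.582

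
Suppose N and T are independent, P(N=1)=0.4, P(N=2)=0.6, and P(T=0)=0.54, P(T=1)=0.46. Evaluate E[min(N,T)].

E[min(N,T)] = Σ_n Σ_t min(n,t) · P(N=n)P(T=t)
 = 0·0.216 + 1·0.184 + 0·0.324 + 1·0.276
 = 0 + 0.184 + 0 + 0.276
 = 0.46

0.46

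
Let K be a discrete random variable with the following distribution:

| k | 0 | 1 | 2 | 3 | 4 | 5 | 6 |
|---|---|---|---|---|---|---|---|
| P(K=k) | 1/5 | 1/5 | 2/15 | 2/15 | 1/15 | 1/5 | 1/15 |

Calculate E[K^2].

E[K^2] = Σ k^2·P(K=k)
 = 0·1/5 + 1·1/5 + 4·2/15 + 9·2/15 + 16·1/15 + 25·1/5 + 36·1/15
 = 0 + 1/5 + 8/15 + 6/5 + 16/15 + 5 + 12/5
 = 52/5

10.4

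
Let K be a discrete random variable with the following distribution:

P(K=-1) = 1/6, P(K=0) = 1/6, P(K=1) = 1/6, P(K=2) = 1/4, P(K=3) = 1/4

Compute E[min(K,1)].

E[min(K,1)] = Σ min(k,1)·P(K=k)
 = (-1)·1/6 + 0·1/6 + 1·1/6 + 1·1/4 + 1·1/4
 = (-1/6) + 0 + 1/6 + 1/4 + 1/4
 = 1/2

0.5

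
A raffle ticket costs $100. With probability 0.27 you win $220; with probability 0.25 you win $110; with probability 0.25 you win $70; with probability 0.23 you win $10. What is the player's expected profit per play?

6.7

E[payout] = 220·0.27 + 110·0.25 + 70·0.25 + 10·0.23
 = 59.4 + 27.5 + 17.5 + 2.3
 = 106.7
Net = 106.7 - 100 = 6.7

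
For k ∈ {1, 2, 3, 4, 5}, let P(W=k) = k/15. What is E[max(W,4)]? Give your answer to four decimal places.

E[max(W,4)] = Σ max(w,4)·P(W=w)
 = 4·1/15 + 4·2/15 + 4·1/5 + 4·4/15 + 5·1/3
 = 4/15 + 8/15 + 4/5 + 16/15 + 5/3
 = 13/3

4.3333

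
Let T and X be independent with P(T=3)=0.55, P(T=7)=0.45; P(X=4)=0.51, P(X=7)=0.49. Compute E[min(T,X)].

4.1115

E[min(T,X)] = Σ_t Σ_x min(t,x) · P(T=t)P(X=x)
 = 3·0.2805 + 3·0.2695 + 4·0.2295 + 7·0.2205
 = 0.8415 + 0.8085 + 0.918 + 1.5435
 = 4.1115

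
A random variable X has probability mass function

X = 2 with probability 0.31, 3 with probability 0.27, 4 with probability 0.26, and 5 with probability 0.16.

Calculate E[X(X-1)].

8.56

E[X(X-1)] = Σ x(x-1)·P(X=x)
 = 2·0.31 + 6·0.27 + 12·0.26 + 20·0.16
 = 0.62 + 1.62 + 3.12 + 3.2
 = 8.56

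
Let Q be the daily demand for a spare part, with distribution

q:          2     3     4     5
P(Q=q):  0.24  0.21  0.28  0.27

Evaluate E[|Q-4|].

0.96

E[|Q-4|] = Σ |q-4|·P(Q=q)
 = 2·0.24 + 1·0.21 + 0·0.28 + 1·0.27
 = 0.48 + 0.21 + 0 + 0.27
 = 0.96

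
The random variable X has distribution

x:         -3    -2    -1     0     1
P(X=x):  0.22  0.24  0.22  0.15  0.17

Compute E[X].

E[X] = Σ x·P(X=x)
 = (-3)·0.22 + (-2)·0.24 + (-1)·0.22 + 0·0.15 + 1·0.17
 = (-0.66) + (-0.48) + (-0.22) + 0 + 0.17
 = -1.19

-1.19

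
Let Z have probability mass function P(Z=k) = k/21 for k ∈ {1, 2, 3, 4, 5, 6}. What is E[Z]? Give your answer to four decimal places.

E[Z] = Σ z·P(Z=z)
 = 1·1/21 + 2·2/21 + 3·1/7 + 4·4/21 + 5·5/21 + 6·2/7
 = 1/21 + 4/21 + 3/7 + 16/21 + 25/21 + 12/7
 = 13/3

4.3333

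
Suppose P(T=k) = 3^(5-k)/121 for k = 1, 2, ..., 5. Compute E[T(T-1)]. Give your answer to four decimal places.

E[T(T-1)] = Σ t(t-1)·P(T=t)
 = 0·81/121 + 2·27/121 + 6·9/121 + 12·3/121 + 20·1/121
 = 0 + 54/121 + 54/121 + 36/121 + 20/121
 = 164/121

1.3554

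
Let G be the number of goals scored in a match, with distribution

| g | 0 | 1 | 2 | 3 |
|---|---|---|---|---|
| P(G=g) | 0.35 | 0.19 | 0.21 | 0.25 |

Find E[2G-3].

E[2G-3] = Σ (2g-3)·P(G=g)
 = (-3)·0.35 + (-1)·0.19 + 1·0.21 + 3·0.25
 = (-1.05) + (-0.19) + 0.21 + 0.75
 = -0.28

-0.28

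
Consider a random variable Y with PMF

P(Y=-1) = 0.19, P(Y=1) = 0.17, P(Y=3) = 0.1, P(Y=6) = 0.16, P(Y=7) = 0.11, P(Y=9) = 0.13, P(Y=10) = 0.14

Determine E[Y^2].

E[Y^2] = Σ y^2·P(Y=y)
 = 1·0.19 + 1·0.17 + 9·0.1 + 36·0.16 + 49·0.11 + 81·0.13 + 100·0.14
 = 0.19 + 0.17 + 0.9 + 5.76 + 5.39 + 10.53 + 14
 = 36.94

36.94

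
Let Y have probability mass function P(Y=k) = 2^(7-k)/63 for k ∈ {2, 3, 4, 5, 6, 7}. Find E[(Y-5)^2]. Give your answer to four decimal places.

5.8095

E[(Y-5)^2] = Σ (y-5)^2·P(Y=y)
 = 9·32/63 + 4·16/63 + 1·8/63 + 0·4/63 + 1·2/63 + 4·1/63
 = 32/7 + 64/63 + 8/63 + 0 + 2/63 + 4/63
 = 122/21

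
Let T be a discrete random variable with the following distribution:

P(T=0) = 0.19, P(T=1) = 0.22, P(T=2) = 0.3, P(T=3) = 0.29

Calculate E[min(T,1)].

0.81

E[min(T,1)] = Σ min(t,1)·P(T=t)
 = 0·0.19 + 1·0.22 + 1·0.3 + 1·0.29
 = 0 + 0.22 + 0.3 + 0.29
 = 0.81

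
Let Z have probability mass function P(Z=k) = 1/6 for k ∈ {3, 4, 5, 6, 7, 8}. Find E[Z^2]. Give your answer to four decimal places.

E[Z^2] = Σ z^2·P(Z=z)
 = 9·1/6 + 16·1/6 + 25·1/6 + 36·1/6 + 49·1/6 + 64·1/6
 = 3/2 + 8/3 + 25/6 + 6 + 49/6 + 32/3
 = 199/6

33.1667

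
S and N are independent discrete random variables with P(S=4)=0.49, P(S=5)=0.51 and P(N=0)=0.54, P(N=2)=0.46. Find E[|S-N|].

E[|S-N|] = Σ_s Σ_n |s-n| · P(S=s)P(N=n)
 = 4·0.2646 + 2·0.2254 + 5·0.2754 + 3·0.2346
 = 1.0584 + 0.4508 + 1.377 + 0.7038
 = 3.59

3.59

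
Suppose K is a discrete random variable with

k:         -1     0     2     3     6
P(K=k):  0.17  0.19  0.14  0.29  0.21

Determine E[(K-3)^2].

E[(K-3)^2] = Σ (k-3)^2·P(K=k)
 = 16·0.17 + 9·0.19 + 1·0.14 + 0·0.29 + 9·0.21
 = 2.72 + 1.71 + 0.14 + 0 + 1.89
 = 6.46

6.46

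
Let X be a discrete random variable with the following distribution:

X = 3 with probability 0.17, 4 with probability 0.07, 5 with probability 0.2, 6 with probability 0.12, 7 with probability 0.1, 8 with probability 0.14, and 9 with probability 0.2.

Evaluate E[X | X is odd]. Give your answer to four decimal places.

P(X is odd) = 0.17 + 0.2 + 0.1 + 0.2 = 0.67.
E[X | X is odd] = [3·0.17 + 5·0.2 + 7·0.1 + 9·0.2] / 0.67
 = 4.01 / 0.67
 = 401/67

5.9851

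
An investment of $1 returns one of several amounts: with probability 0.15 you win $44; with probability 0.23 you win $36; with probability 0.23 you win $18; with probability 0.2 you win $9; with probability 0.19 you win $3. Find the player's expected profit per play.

20.39

E[payout] = 44·0.15 + 36·0.23 + 18·0.23 + 9·0.2 + 3·0.19
 = 6.6 + 8.28 + 4.14 + 1.8 + 0.57
 = 21.39
Net = 21.39 - 1 = 20.39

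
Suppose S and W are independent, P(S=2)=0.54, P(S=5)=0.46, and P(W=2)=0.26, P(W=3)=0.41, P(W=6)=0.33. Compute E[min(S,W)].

E[min(S,W)] = Σ_s Σ_w min(s,w) · P(S=s)P(W=w)
 = 2·0.1404 + 2·0.2214 + 2·0.1782 + 2·0.1196 + 3·0.1886 + 5·0.1518
 = 0.2808 + 0.4428 + 0.3564 + 0.2392 + 0.5658 + 0.759
 = 2.644

2.644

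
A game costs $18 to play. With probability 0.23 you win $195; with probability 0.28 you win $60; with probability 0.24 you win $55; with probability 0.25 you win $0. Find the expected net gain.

56.85

E[payout] = 195·0.23 + 60·0.28 + 55·0.24 + 0·0.25
 = 44.85 + 16.8 + 13.2 + 0
 = 74.85
Net = 74.85 - 18 = 56.85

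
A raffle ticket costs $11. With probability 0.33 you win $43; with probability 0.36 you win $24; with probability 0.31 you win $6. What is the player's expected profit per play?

13.69

E[payout] = 43·0.33 + 24·0.36 + 6·0.31
 = 14.19 + 8.64 + 1.86
 = 24.69
Net = 24.69 - 11 = 13.69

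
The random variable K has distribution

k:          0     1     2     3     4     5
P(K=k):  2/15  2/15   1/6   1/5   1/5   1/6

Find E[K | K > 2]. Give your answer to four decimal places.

P(K > 2) = 1/5 + 1/5 + 1/6 = 17/30.
E[K | K > 2] = [3·1/5 + 4·1/5 + 5·1/6] / (17/30)
 = 67/30 / (17/30)
 = 67/17

3.9412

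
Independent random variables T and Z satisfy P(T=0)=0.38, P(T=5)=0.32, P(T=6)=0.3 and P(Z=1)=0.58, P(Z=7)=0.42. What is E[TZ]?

E[TZ] = Σ_t Σ_z tz · P(T=t)P(Z=z)
 = 0·0.2204 + 0·0.1596 + 5·0.1856 + 35·0.1344 + 6·0.174 + 42·0.126
 = 0 + 0 + 0.928 + 4.704 + 1.044 + 5.292
 = 11.968

11.968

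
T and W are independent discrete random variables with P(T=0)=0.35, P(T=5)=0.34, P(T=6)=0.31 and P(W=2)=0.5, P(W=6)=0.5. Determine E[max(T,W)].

5.13

E[max(T,W)] = Σ_t Σ_w max(t,w) · P(T=t)P(W=w)
 = 2·0.175 + 6·0.175 + 5·0.17 + 6·0.17 + 6·0.155 + 6·0.155
 = 0.35 + 1.05 + 0.85 + 1.02 + 0.93 + 0.93
 = 5.13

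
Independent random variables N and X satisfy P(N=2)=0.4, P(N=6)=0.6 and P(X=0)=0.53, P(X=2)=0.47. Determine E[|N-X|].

3.46

E[|N-X|] = Σ_n Σ_x |n-x| · P(N=n)P(X=x)
 = 2·0.212 + 0·0.188 + 6·0.318 + 4·0.282
 = 0.424 + 0 + 1.908 + 1.128
 = 3.46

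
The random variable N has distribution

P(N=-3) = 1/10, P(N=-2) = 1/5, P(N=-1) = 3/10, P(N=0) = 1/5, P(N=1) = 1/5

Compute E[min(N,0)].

E[min(N,0)] = Σ min(n,0)·P(N=n)
 = (-3)·1/10 + (-2)·1/5 + (-1)·3/10 + 0·1/5 + 0·1/5
 = (-3/10) + (-2/5) + (-3/10) + 0 + 0
 = -1

-1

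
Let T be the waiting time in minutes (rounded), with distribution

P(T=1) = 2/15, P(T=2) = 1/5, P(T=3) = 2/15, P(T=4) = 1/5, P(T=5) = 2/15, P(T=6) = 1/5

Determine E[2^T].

E[2^T] = Σ 2^t·P(T=t)
 = 2·2/15 + 4·1/5 + 8·2/15 + 16·1/5 + 32·2/15 + 64·1/5
 = 4/15 + 4/5 + 16/15 + 16/5 + 64/15 + 64/5
 = 112/5

22.4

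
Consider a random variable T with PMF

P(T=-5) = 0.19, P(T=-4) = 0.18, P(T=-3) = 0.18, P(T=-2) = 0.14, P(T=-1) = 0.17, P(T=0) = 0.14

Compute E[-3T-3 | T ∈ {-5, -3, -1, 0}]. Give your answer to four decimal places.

4.3235

P(T ∈ {-5, -3, -1, 0}) = 0.19 + 0.18 + 0.17 + 0.14 = 0.68.
E[-3T-3 | T ∈ {-5, -3, -1, 0}] = [12·0.19 + 6·0.18 + 0·0.17 + (-3)·0.14] / 0.68
 = 2.94 / 0.68
 = 147/34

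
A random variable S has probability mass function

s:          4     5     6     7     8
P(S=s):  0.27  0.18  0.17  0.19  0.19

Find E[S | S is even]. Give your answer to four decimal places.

5.7460

P(S is even) = 0.27 + 0.17 + 0.19 = 0.63.
E[S | S is even] = [4·0.27 + 6·0.17 + 8·0.19] / 0.63
 = 3.62 / 0.63
 = 362/63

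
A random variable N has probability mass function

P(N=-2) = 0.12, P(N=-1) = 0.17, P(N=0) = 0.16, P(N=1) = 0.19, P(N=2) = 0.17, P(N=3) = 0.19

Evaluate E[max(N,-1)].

E[max(N,-1)] = Σ max(n,-1)·P(N=n)
 = (-1)·0.12 + (-1)·0.17 + 0·0.16 + 1·0.19 + 2·0.17 + 3·0.19
 = (-0.12) + (-0.17) + 0 + 0.19 + 0.34 + 0.57
 = 0.81

0.81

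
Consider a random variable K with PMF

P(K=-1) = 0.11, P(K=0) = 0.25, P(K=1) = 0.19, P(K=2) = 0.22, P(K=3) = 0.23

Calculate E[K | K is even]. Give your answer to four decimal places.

0.9362

P(K is even) = 0.25 + 0.22 = 0.47.
E[K | K is even] = [0·0.25 + 2·0.22] / 0.47
 = 0.44 / 0.47
 = 44/47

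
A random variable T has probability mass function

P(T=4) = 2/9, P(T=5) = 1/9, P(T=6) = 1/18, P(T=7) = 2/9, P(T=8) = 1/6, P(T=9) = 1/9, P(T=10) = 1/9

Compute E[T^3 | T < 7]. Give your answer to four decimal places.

P(T < 7) = 2/9 + 1/9 + 1/18 = 7/18.
E[T^3 | T < 7] = [64·2/9 + 125·1/9 + 216·1/18] / (7/18)
 = 361/9 / (7/18)
 = 722/7

103.1429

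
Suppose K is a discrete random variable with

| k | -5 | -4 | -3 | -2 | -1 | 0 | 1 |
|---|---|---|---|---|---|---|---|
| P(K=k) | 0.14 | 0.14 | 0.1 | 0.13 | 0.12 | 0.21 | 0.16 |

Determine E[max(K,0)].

E[max(K,0)] = Σ max(k,0)·P(K=k)
 = 0·0.14 + 0·0.14 + 0·0.1 + 0·0.13 + 0·0.12 + 0·0.21 + 1·0.16
 = 0 + 0 + 0 + 0 + 0 + 0 + 0.16
 = 0.16

0.16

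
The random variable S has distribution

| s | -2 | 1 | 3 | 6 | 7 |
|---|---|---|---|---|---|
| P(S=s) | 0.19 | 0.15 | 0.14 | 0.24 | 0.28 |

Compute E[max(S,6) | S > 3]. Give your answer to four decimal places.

6.5385

P(S > 3) = 0.24 + 0.28 = 0.52.
E[max(S,6) | S > 3] = [6·0.24 + 7·0.28] / 0.52
 = 3.4 / 0.52
 = 85/13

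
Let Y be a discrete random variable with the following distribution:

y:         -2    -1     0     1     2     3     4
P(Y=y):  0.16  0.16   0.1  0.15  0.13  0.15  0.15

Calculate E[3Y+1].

3.94

E[3Y+1] = Σ (3y+1)·P(Y=y)
 = (-5)·0.16 + (-2)·0.16 + 1·0.1 + 4·0.15 + 7·0.13 + 10·0.15 + 13·0.15
 = (-0.8) + (-0.32) + 0.1 + 0.6 + 0.91 + 1.5 + 1.95
 = 3.94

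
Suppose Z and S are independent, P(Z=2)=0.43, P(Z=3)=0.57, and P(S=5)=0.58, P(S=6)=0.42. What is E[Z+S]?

7.99

E[Z+S] = Σ_z Σ_s (z+s) · P(Z=z)P(S=s)
 = 7·0.2494 + 8·0.1806 + 8·0.3306 + 9·0.2394
 = 1.7458 + 1.4448 + 2.6448 + 2.1546
 = 7.99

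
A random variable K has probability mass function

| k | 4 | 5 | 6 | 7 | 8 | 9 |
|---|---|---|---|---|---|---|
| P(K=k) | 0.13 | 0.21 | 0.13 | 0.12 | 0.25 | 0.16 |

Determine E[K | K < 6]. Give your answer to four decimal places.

4.6176

P(K < 6) = 0.13 + 0.21 = 0.34.
E[K | K < 6] = [4·0.13 + 5·0.21] / 0.34
 = 1.57 / 0.34
 = 157/34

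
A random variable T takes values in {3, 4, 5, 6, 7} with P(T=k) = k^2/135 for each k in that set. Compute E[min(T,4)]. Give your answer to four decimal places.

E[min(T,4)] = Σ min(t,4)·P(T=t)
 = 3·1/15 + 4·16/135 + 4·5/27 + 4·4/15 + 4·49/135
 = 1/5 + 64/135 + 20/27 + 16/15 + 196/135
 = 59/15

3.9333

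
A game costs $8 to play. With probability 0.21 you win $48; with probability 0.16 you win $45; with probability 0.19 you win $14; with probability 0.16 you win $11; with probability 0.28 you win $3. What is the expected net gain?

E[payout] = 48·0.21 + 45·0.16 + 14·0.19 + 11·0.16 + 3·0.28
 = 10.08 + 7.2 + 2.66 + 1.76 + 0.84
 = 22.54
Net = 22.54 - 8 = 14.54

14.54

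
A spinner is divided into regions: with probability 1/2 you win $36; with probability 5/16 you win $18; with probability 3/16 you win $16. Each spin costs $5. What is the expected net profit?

E[payout] = 36·1/2 + 18·5/16 + 16·3/16
 = 18 + 45/8 + 3
 = 213/8
Net = 213/8 - 5 = 173/8

21.625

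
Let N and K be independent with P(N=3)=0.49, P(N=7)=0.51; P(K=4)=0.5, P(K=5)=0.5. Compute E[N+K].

E[N+K] = Σ_n Σ_k (n+k) · P(N=n)P(K=k)
 = 7·0.245 + 8·0.245 + 11·0.255 + 12·0.255
 = 1.715 + 1.96 + 2.805 + 3.06
 = 9.54

9.54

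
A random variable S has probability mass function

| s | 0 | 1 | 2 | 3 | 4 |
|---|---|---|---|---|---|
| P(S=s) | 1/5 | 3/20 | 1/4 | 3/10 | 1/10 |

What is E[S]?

1.95

E[S] = Σ s·P(S=s)
 = 0·1/5 + 1·3/20 + 2·1/4 + 3·3/10 + 4·1/10
 = 0 + 3/20 + 1/2 + 9/10 + 2/5
 = 39/20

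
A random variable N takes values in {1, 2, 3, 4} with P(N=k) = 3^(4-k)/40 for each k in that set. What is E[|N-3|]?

E[|N-3|] = Σ |n-3|·P(N=n)
 = 2·27/40 + 1·9/40 + 0·3/40 + 1·1/40
 = 27/20 + 9/40 + 0 + 1/40
 = 8/5

1.6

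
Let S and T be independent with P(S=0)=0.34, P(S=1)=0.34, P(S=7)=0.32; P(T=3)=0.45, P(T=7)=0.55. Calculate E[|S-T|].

E[|S-T|] = Σ_s Σ_t |s-t| · P(S=s)P(T=t)
 = 3·0.153 + 7·0.187 + 2·0.153 + 6·0.187 + 4·0.144 + 0·0.176
 = 0.459 + 1.309 + 0.306 + 1.122 + 0.576 + 0
 = 3.772

3.772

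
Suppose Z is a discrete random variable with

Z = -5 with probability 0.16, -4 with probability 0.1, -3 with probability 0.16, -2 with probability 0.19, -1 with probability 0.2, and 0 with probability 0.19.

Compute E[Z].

E[Z] = Σ z·P(Z=z)
 = (-5)·0.16 + (-4)·0.1 + (-3)·0.16 + (-2)·0.19 + (-1)·0.2 + 0·0.19
 = (-0.8) + (-0.4) + (-0.48) + (-0.38) + (-0.2) + 0
 = -2.26

-2.26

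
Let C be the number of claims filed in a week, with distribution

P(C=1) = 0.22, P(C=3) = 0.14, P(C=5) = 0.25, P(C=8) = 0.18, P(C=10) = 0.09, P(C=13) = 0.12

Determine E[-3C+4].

-13.37

E[-3C+4] = Σ (-3c+4)·P(C=c)
 = 1·0.22 + (-5)·0.14 + (-11)·0.25 + (-20)·0.18 + (-26)·0.09 + (-35)·0.12
 = 0.22 + (-0.7) + (-2.75) + (-3.6) + (-2.34) + (-4.2)
 = -13.37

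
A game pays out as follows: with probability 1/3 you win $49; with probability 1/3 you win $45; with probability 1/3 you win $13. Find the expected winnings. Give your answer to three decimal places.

E[payout] = 49·1/3 + 45·1/3 + 13·1/3
 = 49/3 + 15 + 13/3
 = 107/3

35.667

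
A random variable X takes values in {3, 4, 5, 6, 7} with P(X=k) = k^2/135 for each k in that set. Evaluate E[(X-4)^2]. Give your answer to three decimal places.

4.585

E[(X-4)^2] = Σ (x-4)^2·P(X=x)
 = 1·1/15 + 0·16/135 + 1·5/27 + 4·4/15 + 9·49/135
 = 1/15 + 0 + 5/27 + 16/15 + 49/15
 = 619/135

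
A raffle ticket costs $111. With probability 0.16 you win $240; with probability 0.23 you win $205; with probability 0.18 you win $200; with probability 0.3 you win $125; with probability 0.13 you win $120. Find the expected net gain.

E[payout] = 240·0.16 + 205·0.23 + 200·0.18 + 125·0.3 + 120·0.13
 = 38.4 + 47.15 + 36 + 37.5 + 15.6
 = 174.65
Net = 174.65 - 111 = 63.65

63.65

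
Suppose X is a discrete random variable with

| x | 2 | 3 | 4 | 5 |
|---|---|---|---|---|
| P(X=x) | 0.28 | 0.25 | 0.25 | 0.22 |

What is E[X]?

E[X] = Σ x·P(X=x)
 = 2·0.28 + 3·0.25 + 4·0.25 + 5·0.22
 = 0.56 + 0.75 + 1 + 1.1
 = 3.41

3.41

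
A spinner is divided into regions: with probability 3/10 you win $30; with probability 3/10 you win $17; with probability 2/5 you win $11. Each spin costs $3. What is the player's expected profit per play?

15.5

E[payout] = 30·3/10 + 17·3/10 + 11·2/5
 = 9 + 51/10 + 22/5
 = 37/2
Net = 37/2 - 3 = 31/2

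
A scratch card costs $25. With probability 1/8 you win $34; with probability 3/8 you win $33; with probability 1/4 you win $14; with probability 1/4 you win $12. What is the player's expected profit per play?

E[payout] = 34·1/8 + 33·3/8 + 14·1/4 + 12·1/4
 = 17/4 + 99/8 + 7/2 + 3
 = 185/8
Net = 185/8 - 25 = -15/8

-1.875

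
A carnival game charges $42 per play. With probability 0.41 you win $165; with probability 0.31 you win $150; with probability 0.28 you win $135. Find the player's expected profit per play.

E[payout] = 165·0.41 + 150·0.31 + 135·0.28
 = 67.65 + 46.5 + 37.8
 = 151.95
Net = 151.95 - 42 = 109.95

109.95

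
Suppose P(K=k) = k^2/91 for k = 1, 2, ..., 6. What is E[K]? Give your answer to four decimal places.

E[K] = Σ k·P(K=k)
 = 1·1/91 + 2·4/91 + 3·9/91 + 4·16/91 + 5·25/91 + 6·36/91
 = 1/91 + 8/91 + 27/91 + 64/91 + 125/91 + 216/91
 = 63/13

4.8462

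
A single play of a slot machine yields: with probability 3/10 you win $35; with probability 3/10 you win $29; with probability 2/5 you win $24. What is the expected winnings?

E[payout] = 35·3/10 + 29·3/10 + 24·2/5
 = 21/2 + 87/10 + 48/5
 = 144/5

28.8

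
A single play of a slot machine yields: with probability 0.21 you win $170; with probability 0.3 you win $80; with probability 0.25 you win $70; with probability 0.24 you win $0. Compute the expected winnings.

E[payout] = 170·0.21 + 80·0.3 + 70·0.25 + 0·0.24
 = 35.7 + 24 + 17.5 + 0
 = 77.2

77.2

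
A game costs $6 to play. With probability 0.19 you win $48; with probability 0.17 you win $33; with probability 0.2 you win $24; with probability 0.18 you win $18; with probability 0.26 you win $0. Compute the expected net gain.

E[payout] = 48·0.19 + 33·0.17 + 24·0.2 + 18·0.18 + 0·0.26
 = 9.12 + 5.61 + 4.8 + 3.24 + 0
 = 22.77
Net = 22.77 - 6 = 16.77

16.77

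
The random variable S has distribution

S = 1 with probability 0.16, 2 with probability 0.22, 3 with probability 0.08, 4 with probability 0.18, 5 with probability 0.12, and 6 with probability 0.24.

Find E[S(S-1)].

12.68

E[S(S-1)] = Σ s(s-1)·P(S=s)
 = 0·0.16 + 2·0.22 + 6·0.08 + 12·0.18 + 20·0.12 + 30·0.24
 = 0 + 0.44 + 0.48 + 2.16 + 2.4 + 7.2
 = 12.68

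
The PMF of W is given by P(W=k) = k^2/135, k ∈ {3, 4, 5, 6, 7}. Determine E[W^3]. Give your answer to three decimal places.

214.630

E[W^3] = Σ w^3·P(W=w)
 = 27·1/15 + 64·16/135 + 125·5/27 + 216·4/15 + 343·49/135
 = 9/5 + 1024/135 + 625/27 + 288/5 + 16807/135
 = 5795/27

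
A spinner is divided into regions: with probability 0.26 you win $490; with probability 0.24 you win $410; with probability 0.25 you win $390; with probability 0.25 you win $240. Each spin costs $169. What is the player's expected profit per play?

214.3

E[payout] = 490·0.26 + 410·0.24 + 390·0.25 + 240·0.25
 = 127.4 + 98.4 + 97.5 + 60
 = 383.3
Net = 383.3 - 169 = 214.3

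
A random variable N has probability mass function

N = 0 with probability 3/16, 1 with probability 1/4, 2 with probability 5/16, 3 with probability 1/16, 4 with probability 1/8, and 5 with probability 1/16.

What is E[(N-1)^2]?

E[(N-1)^2] = Σ (n-1)^2·P(N=n)
 = 1·3/16 + 0·1/4 + 1·5/16 + 4·1/16 + 9·1/8 + 16·1/16
 = 3/16 + 0 + 5/16 + 1/4 + 9/8 + 1
 = 23/8

2.875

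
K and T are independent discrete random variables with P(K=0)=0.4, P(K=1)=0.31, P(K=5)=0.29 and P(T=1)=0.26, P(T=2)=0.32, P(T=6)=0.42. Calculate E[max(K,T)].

4

E[max(K,T)] = Σ_k Σ_t max(k,t) · P(K=k)P(T=t)
 = 1·0.104 + 2·0.128 + 6·0.168 + 1·0.0806 + 2·0.0992 + 6·0.1302 + 5·0.0754 + 5·0.0928 + 6·0.1218
 = 0.104 + 0.256 + 1.008 + 0.0806 + 0.1984 + 0.7812 + 0.377 + 0.464 + 0.7308
 = 4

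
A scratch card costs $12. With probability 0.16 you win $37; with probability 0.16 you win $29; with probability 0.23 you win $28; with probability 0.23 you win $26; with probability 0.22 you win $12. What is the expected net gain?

13.62

E[payout] = 37·0.16 + 29·0.16 + 28·0.23 + 26·0.23 + 12·0.22
 = 5.92 + 4.64 + 6.44 + 5.98 + 2.64
 = 25.62
Net = 25.62 - 12 = 13.62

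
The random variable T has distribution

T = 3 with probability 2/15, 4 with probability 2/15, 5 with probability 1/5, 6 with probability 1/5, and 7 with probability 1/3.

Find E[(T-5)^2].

2.2

E[(T-5)^2] = Σ (t-5)^2·P(T=t)
 = 4·2/15 + 1·2/15 + 0·1/5 + 1·1/5 + 4·1/3
 = 8/15 + 2/15 + 0 + 1/5 + 4/3
 = 11/5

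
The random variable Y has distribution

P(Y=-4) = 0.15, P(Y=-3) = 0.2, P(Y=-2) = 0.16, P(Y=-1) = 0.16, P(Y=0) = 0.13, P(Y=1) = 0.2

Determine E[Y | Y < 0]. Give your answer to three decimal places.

-2.507

P(Y < 0) = 0.15 + 0.2 + 0.16 + 0.16 = 0.67.
E[Y | Y < 0] = [(-4)·0.15 + (-3)·0.2 + (-2)·0.16 + (-1)·0.16] / 0.67
 = -1.68 / 0.67
 = -168/67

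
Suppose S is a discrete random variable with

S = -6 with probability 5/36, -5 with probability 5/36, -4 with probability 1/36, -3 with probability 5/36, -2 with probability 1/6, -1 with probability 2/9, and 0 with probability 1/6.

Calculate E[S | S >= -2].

P(S >= -2) = 1/6 + 2/9 + 1/6 = 5/9.
E[S | S >= -2] = [(-2)·1/6 + (-1)·2/9 + 0·1/6] / (5/9)
 = -5/9 / (5/9)
 = -1

-1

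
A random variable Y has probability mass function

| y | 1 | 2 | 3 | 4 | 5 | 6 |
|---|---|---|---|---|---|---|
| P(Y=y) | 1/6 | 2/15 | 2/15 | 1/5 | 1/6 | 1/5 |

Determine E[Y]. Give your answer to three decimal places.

E[Y] = Σ y·P(Y=y)
 = 1·1/6 + 2·2/15 + 3·2/15 + 4·1/5 + 5·1/6 + 6·1/5
 = 1/6 + 4/15 + 2/5 + 4/5 + 5/6 + 6/5
 = 11/3

3.667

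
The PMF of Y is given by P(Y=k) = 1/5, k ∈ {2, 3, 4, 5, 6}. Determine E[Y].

4

E[Y] = Σ y·P(Y=y)
 = 2·1/5 + 3·1/5 + 4·1/5 + 5·1/5 + 6·1/5
 = 2/5 + 3/5 + 4/5 + 1 + 6/5
 = 4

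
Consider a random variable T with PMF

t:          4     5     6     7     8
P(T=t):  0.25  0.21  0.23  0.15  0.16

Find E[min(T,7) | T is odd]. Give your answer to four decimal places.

5.8333

P(T is odd) = 0.21 + 0.15 = 0.36.
E[min(T,7) | T is odd] = [5·0.21 + 7·0.15] / 0.36
 = 2.1 / 0.36
 = 35/6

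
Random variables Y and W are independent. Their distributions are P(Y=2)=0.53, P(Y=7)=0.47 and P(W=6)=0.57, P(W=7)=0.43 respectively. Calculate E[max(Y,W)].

E[max(Y,W)] = Σ_y Σ_w max(y,w) · P(Y=y)P(W=w)
 = 6·0.3021 + 7·0.2279 + 7·0.2679 + 7·0.2021
 = 1.8126 + 1.5953 + 1.8753 + 1.4147
 = 6.6979

6.6979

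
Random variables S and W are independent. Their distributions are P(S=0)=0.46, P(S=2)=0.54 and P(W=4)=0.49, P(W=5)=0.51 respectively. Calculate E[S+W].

E[S+W] = Σ_s Σ_w (s+w) · P(S=s)P(W=w)
 = 4·0.2254 + 5·0.2346 + 6·0.2646 + 7·0.2754
 = 0.9016 + 1.173 + 1.5876 + 1.9278
 = 5.59

5.59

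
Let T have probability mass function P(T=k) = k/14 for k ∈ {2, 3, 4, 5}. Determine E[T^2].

E[T^2] = Σ t^2·P(T=t)
 = 4·1/7 + 9·3/14 + 16·2/7 + 25·5/14
 = 4/7 + 27/14 + 32/7 + 125/14
 = 16

16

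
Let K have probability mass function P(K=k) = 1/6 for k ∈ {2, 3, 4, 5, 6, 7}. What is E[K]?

E[K] = Σ k·P(K=k)
 = 2·1/6 + 3·1/6 + 4·1/6 + 5·1/6 + 6·1/6 + 7·1/6
 = 1/3 + 1/2 + 2/3 + 5/6 + 1 + 7/6
 = 9/2

4.5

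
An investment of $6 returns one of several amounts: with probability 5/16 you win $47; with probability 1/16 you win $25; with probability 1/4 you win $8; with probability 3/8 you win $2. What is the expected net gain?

13

E[payout] = 47·5/16 + 25·1/16 + 8·1/4 + 2·3/8
 = 235/16 + 25/16 + 2 + 3/4
 = 19
Net = 19 - 6 = 13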